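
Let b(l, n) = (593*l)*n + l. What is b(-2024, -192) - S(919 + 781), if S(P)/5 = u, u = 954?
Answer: 230437750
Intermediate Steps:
b(l, n) = l + 593*l*n (b(l, n) = 593*l*n + l = l + 593*l*n)
S(P) = 4770 (S(P) = 5*954 = 4770)
b(-2024, -192) - S(919 + 781) = -2024*(1 + 593*(-192)) - 1*4770 = -2024*(1 - 113856) - 4770 = -2024*(-113855) - 4770 = 230442520 - 4770 = 230437750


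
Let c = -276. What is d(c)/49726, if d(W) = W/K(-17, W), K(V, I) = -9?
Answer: 2/3243 ≈ 0.00061671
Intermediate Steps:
d(W) = -W/9 (d(W) = W/(-9) = W*(-1/9) = -W/9)
d(c)/49726 = -1/9*(-276)/49726 = (92/3)*(1/49726) = 2/3243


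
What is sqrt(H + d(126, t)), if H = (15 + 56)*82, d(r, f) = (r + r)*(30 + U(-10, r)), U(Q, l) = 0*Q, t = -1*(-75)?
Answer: sqrt(13382) ≈ 115.68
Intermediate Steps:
t = 75
U(Q, l) = 0
d(r, f) = 60*r (d(r, f) = (r + r)*(30 + 0) = (2*r)*30 = 60*r)
H = 5822 (H = 71*82 = 5822)
sqrt(H + d(126, t)) = sqrt(5822 + 60*126) = sqrt(5822 + 7560) = sqrt(13382)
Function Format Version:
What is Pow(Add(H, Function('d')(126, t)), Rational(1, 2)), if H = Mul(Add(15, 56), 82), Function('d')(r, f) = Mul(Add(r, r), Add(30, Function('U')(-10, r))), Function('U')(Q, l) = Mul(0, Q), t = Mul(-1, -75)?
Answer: Pow(13382, Rational(1, 2)) ≈ 115.68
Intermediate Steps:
t = 75
Function('U')(Q, l) = 0
Function('d')(r, f) = Mul(60, r) (Function('d')(r, f) = Mul(Add(r, r), Add(30, 0)) = Mul(Mul(2, r), 30) = Mul(60, r))
H = 5822 (H = Mul(71, 82) = 5822)
Pow(Add(H, Function('d')(126, t)), Rational(1, 2)) = Pow(Add(5822, Mul(60, 126)), Rational(1, 2)) = Pow(Add(5822, 7560), Rational(1, 2)) = Pow(13382, Rational(1, 2))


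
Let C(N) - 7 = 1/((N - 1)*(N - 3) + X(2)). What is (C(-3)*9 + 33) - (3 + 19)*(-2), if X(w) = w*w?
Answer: 3929/28 ≈ 140.32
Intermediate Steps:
X(w) = w**2
C(N) = 7 + 1/(4 + (-1 + N)*(-3 + N)) (C(N) = 7 + 1/((N - 1)*(N - 3) + 2**2) = 7 + 1/((-1 + N)*(-3 + N) + 4) = 7 + 1/(4 + (-1 + N)*(-3 + N)))
(C(-3)*9 + 33) - (3 + 19)*(-2) = (((50 - 28*(-3) + 7*(-3)**2)/(7 + (-3)**2 - 4*(-3)))*9 + 33) - (3 + 19)*(-2) = (((50 + 84 + 7*9)/(7 + 9 + 12))*9 + 33) - 22*(-2) = (((50 + 84 + 63)/28)*9 + 33) - 1*(-44) = (((1/28)*197)*9 + 33) + 44 = ((197/28)*9 + 33) + 44 = (1773/28 + 33) + 44 = 2697/28 + 44 = 3929/28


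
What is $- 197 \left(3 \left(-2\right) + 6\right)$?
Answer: $0$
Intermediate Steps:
$- 197 \left(3 \left(-2\right) + 6\right) = - 197 \left(-6 + 6\right) = \left(-197\right) 0 = 0$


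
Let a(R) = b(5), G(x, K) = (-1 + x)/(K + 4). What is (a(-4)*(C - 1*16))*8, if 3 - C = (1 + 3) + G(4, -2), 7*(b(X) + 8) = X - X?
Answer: 1184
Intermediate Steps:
G(x, K) = (-1 + x)/(4 + K)
b(X) = -8 (b(X) = -8 + (X - X)/7 = -8 + (1/7)*0 = -8 + 0 = -8)
a(R) = -8
C = -5/2 (C = 3 - ((1 + 3) + (-1 + 4)/(4 - 2)) = 3 - (4 + 3/2) = 3 - 1*11/2 = 3 - 11/2 = -5/2 ≈ -2.5000)
(a(-4)*(C - 1*16))*8 = -8*(-5/2 - 1*16)*8 = -8*(-5/2 - 16)*8 = -8*(-37/2)*8 = 148*8 = 1184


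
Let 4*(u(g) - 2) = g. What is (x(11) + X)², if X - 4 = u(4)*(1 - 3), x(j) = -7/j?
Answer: 841/121 ≈ 6.9504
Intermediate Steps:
u(g) = 2 + g/4
X = -2 (X = 4 + (2 + (¼)*4)*(1 - 3) = 4 + (2 + 1)*(-2) = 4 + 3*(-2) = 4 - 6 = -2)
(x(11) + X)² = (-7/11 - 2)² = (-29/11)² = 841/121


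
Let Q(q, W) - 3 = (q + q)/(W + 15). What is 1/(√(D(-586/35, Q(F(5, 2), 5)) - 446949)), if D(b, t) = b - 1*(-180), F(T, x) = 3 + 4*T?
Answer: -I*√1893815/919853 ≈ -0.0014961*I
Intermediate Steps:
Q(q, W) = 3 + 2*q/(15 + W) (Q(q, W) = 3 + (q + q)/(W + 15) = 3 + (2*q)/(15 + W) = 3 + 2*q/(15 + W))
D(b, t) = 180 + b (D(b, t) = b + 180 = 180 + b)
1/(√(D(-586/35, Q(F(5, 2), 5)) - 446949)) = 1/(√((180 - 586/35) - 446949)) = 1/(√(5714/35 - 446949)) = 1/(√(-15637501/35)) = 1/(17*I*√1893815/35) = -I*√1893815/919853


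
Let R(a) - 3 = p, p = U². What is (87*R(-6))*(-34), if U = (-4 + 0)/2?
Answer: -20706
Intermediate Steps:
U = -2 (U = -4*½ = -2)
p = 4 (p = (-2)² = 4)
R(a) = 7 (R(a) = 3 + 4 = 7)
(87*R(-6))*(-34) = (87*7)*(-34) = 609*(-34) = -20706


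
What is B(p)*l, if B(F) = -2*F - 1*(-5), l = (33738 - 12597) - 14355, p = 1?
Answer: 20358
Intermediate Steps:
l = 6786 (l = 21141 - 14355 = 6786)
B(F) = 5 - 2*F (B(F) = -2*F + 5 = 5 - 2*F)
B(p)*l = (5 - 2*1)*6786 = (5 - 2)*6786 = 3*6786 = 20358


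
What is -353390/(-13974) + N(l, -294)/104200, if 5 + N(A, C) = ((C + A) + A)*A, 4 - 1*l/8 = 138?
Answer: 36672360097/728045400 ≈ 50.371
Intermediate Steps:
l = -1072 (l = 32 - 8*138 = 32 - 1104 = -1072)
N(A, C) = -5 + A*(C + 2*A) (N(A, C) = -5 + ((C + A) + A)*A = -5 + ((A + C) + A)*A = -5 + (C + 2*A)*A = -5 + A*(C + 2*A))
-353390/(-13974) + N(l, -294)/104200 = -353390/(-13974) + (-5 + 2*(-1072)² - 1072*(-294))/104200 = -353390*(-1/13974) + (-5 + 2*1149184 + 315168)*(1/104200) = 176695/6987 + (-5 + 2298368 + 315168)*(1/104200) = 176695/6987 + 2613531*(1/104200) = 176695/6987 + 2613531/104200 = 36672360097/728045400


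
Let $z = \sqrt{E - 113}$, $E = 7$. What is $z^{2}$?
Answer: $-106$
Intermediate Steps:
$z = i \sqrt{106}$ ($z = \sqrt{7 - 113} = \sqrt{-106} = i \sqrt{106} \approx 10.296 i$)
$z^{2} = \left(i \sqrt{106}\right)^{2} = -106$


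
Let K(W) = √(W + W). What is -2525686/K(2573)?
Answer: -1262843*√5146/2573 ≈ -35208.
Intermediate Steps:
K(W) = √2*√W (K(W) = √(2*W) = √2*√W)
-2525686/K(2573) = -2525686*√5146/5146 = -1262843*√5146/2573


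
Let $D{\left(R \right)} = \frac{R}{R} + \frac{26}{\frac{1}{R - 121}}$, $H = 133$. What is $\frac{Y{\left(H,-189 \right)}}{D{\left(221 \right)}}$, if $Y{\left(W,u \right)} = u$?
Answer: $- \frac{21}{289} \approx -0.072664$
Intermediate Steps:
$D{\left(R \right)} = -3145 + 26 R$ ($D{\left(R \right)} = 1 + \frac{26}{\frac{1}{-121 + R}} = 1 + 26 \left(-121 + R\right) = 1 + \left(-3146 + 26 R\right) = -3145 + 26 R$)
$\frac{Y{\left(H,-189 \right)}}{D{\left(221 \right)}} = - \frac{189}{-3145 + 26 \cdot 221} = - \frac{189}{-3145 + 5746} = - \frac{189}{2601} = \left(-189\right) \frac{1}{2601} = - \frac{21}{289}$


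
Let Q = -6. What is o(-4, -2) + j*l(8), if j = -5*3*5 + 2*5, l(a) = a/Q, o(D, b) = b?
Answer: 254/3 ≈ 84.667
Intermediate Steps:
l(a) = -a/6 (l(a) = a/(-6) = a*(-⅙) = -a/6)
j = -65 (j = -15*5 + 10 = -75 + 10 = -65)
o(-4, -2) + j*l(8) = -2 - (-65)*8/6 = -2 - 65*(-4/3) = -2 + 260/3 = 254/3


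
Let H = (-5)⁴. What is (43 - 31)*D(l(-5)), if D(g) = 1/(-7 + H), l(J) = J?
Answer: 2/103 ≈ 0.019417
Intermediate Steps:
H = 625
D(g) = 1/618 (D(g) = 1/(-7 + 625) = 1/618)
(43 - 31)*D(l(-5)) = (43 - 31)*(1/618) = 12*(1/618) = 2/103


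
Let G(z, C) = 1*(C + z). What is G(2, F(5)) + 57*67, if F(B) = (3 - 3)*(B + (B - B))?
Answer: 3821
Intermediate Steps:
F(B) = 0 (F(B) = 0*(B + 0) = 0*B = 0)
G(z, C) = C + z
G(2, F(5)) + 57*67 = (0 + 2) + 57*67 = 2 + 3819 = 3821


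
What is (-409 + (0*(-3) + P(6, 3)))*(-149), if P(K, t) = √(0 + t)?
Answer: 60941 - 149*√3 ≈ 60683.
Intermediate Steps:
P(K, t) = √t
(-409 + (0*(-3) + P(6, 3)))*(-149) = (-409 + (0*(-3) + √3))*(-149) = (-409 + (0 + √3))*(-149) = (-409 + √3)*(-149) = 60941 - 149*√3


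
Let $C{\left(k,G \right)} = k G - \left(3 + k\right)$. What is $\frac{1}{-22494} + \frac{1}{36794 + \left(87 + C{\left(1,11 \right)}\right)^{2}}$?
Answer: $- \frac{1928}{85533435} \approx -2.2541 \cdot 10^{-5}$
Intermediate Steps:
$C{\left(k,G \right)} = -3 - k + G k$ ($C{\left(k,G \right)} = G k - \left(3 + k\right) = -3 - k + G k$)
$\frac{1}{-22494} + \frac{1}{36794 + \left(87 + C{\left(1,11 \right)}\right)^{2}} = \frac{1}{-22494} + \frac{1}{36794 + \left(87 - -7\right)^{2}} = - \frac{1}{22494} + \frac{1}{36794 + \left(87 - -7\right)^{2}} = - \frac{1}{22494} + \frac{1}{36794 + \left(87 + 7\right)^{2}} = - \frac{1}{22494} + \frac{1}{36794 + 94^{2}} = - \frac{1}{22494} + \frac{1}{36794 + 8836} = - \frac{1}{22494} + \frac{1}{45630} = - \frac{1928}{85533435}$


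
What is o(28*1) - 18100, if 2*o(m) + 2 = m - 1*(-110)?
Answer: -18032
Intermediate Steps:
o(m) = 54 + m/2 (o(m) = -1 + (m - 1*(-110))/2 = -1 + (m + 110)/2 = -1 + (110 + m)/2 = -1 + (55 + m/2) = 54 + m/2)
o(28*1) - 18100 = (54 + (28*1)/2) - 18100 = (54 + (1/2)*28) - 18100 = (54 + 14) - 18100 = 68 - 18100 = -18032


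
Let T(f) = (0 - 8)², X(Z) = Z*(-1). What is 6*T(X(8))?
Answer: 384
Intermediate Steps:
X(Z) = -Z
T(f) = 64 (T(f) = (-8)² = 64)
6*T(X(8)) = 6*64 = 384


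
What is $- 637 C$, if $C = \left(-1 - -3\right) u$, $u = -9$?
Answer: $11466$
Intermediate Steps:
$C = -18$ ($C = \left(-1 - -3\right) \left(-9\right) = \left(-1 + 3\right) \left(-9\right) = 2 \left(-9\right) = -18$)
$- 637 C = - 637 \left(-18\right) = \left(-1\right) \left(-11466\right) = 11466$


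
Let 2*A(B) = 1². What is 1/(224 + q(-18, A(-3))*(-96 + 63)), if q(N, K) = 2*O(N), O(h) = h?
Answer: 1/1412 ≈ 0.00070821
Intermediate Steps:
A(B) = ½ (A(B) = (½)*1² = (½)*1 = ½)
q(N, K) = 2*N
1/(224 + q(-18, A(-3))*(-96 + 63)) = 1/(224 + (2*(-18))*(-96 + 63)) = 1/(224 - 36*(-33)) = 1/(224 + 1188) = 1/1412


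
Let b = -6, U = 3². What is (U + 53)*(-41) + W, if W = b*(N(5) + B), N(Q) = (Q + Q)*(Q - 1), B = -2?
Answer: -2770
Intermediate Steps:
U = 9
N(Q) = 2*Q*(-1 + Q) (N(Q) = (2*Q)*(-1 + Q) = 2*Q*(-1 + Q))
W = -228 (W = -6*(2*5*(-1 + 5) - 2) = -6*(2*5*4 - 2) = -6*(40 - 2) = -6*38 = -228)
(U + 53)*(-41) + W = (9 + 53)*(-41) - 228 = 62*(-41) - 228 = -2542 - 228 = -2770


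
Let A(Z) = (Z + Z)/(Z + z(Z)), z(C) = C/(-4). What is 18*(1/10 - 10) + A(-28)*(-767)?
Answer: -33353/15 ≈ -2223.5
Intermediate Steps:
z(C) = -C/4 (z(C) = C*(-1/4) = -C/4)
A(Z) = 8/3 (A(Z) = (Z + Z)/(Z - Z/4) = (2*Z)/((3*Z/4)) = (2*Z)*(4/(3*Z)) = 8/3)
18*(1/10 - 10) + A(-28)*(-767) = 18*(1/10 - 10) + (8/3)*(-767) = 18*(1/10 - 10) - 6136/3 = 18*(-99/10) - 6136/3 = -891/5 - 6136/3 = -33353/15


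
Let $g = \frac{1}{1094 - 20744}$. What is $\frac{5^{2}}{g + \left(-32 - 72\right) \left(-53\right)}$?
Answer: $\frac{491250}{108310799} \approx 0.0045356$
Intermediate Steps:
$g = - \frac{1}{19650}$ ($g = \frac{1}{-19650} = - \frac{1}{19650} \approx -5.0891 \cdot 10^{-5}$)
$\frac{5^{2}}{g + \left(-32 - 72\right) \left(-53\right)} = \frac{5^{2}}{- \frac{1}{19650} + \left(-32 - 72\right) \left(-53\right)} = \frac{25}{- \frac{1}{19650} - -5512} = \frac{25}{- \frac{1}{19650} + 5512} = \frac{25}{\frac{108310799}{19650}} = 25 \cdot \frac{19650}{108310799} = \frac{491250}{108310799}$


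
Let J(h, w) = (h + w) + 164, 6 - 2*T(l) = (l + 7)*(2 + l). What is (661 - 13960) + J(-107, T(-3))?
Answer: -13237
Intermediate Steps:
T(l) = 3 - (2 + l)*(7 + l)/2 (T(l) = 3 - (l + 7)*(2 + l)/2 = 3 - (7 + l)*(2 + l)/2 = 3 - (2 + l)*(7 + l)/2)
J(h, w) = 164 + h + w
(661 - 13960) + J(-107, T(-3)) = (661 - 13960) + (164 - 107 + (-4 - 9/2*(-3) - ½*(-3)²)) = -13299 + (164 - 107 + (-4 + 27/2 - ½*9)) = -13299 + (164 - 107 + (-4 + 27/2 - 9/2)) = -13299 + (164 - 107 + 5) = -13299 + 62 = -13237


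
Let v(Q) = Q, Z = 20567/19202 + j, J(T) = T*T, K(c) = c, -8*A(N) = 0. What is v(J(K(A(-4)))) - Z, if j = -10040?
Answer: 192767513/19202 ≈ 10039.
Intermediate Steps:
A(N) = 0 (A(N) = -⅛*0 = 0)
J(T) = T²
Z = -192767513/19202 (Z = 20567/19202 - 10040 = -192767513/19202 ≈ -10039.)
v(J(K(A(-4)))) - Z = 0² - 1*(-192767513/19202) = 0 + 192767513/19202 = 192767513/19202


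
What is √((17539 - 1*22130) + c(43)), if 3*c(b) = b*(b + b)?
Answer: 5*I*√1209/3 ≈ 57.951*I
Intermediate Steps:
c(b) = 2*b²/3 (c(b) = (b*(b + b))/3 = (b*(2*b))/3 = (2*b²)/3 = 2*b²/3)
√((17539 - 1*22130) + c(43)) = √((17539 - 1*22130) + (⅔)*43²) = √((17539 - 22130) + (⅔)*1849) = √(-4591 + 3698/3) = √(-10075/3) = 5*I*√1209/3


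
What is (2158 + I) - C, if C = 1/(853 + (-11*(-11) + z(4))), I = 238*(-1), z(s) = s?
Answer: 1877759/978 ≈ 1920.0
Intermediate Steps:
I = -238
C = 1/978 (C = 1/(853 + (-11*(-11) + 4)) = 1/(853 + (121 + 4)) = 1/(853 + 125) = 1/978 ≈ 0.0010225)
(2158 + I) - C = (2158 - 238) - 1*1/978 = 1920 - 1/978 = 1877759/978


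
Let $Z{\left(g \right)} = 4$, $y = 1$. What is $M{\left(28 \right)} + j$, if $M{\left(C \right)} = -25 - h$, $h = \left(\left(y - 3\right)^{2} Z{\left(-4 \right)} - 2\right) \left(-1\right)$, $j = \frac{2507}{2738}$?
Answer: $- \frac{27611}{2738} \approx -10.084$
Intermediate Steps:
$j = \frac{2507}{2738}$ ($j = 2507 \cdot \frac{1}{2738} = \frac{2507}{2738} \approx 0.91563$)
$h = -14$ ($h = \left(\left(1 - 3\right)^{2} \cdot 4 - 2\right) \left(-1\right) = \left(\left(-2\right)^{2} \cdot 4 - 2\right) \left(-1\right) = \left(4 \cdot 4 - 2\right) \left(-1\right) = \left(16 - 2\right) \left(-1\right) = 14 \left(-1\right) = -14$)
$M{\left(C \right)} = -11$ ($M{\left(C \right)} = -25 - -14 = -25 + 14 = -11$)
$M{\left(28 \right)} + j = -11 + \frac{2507}{2738} = - \frac{27611}{2738}$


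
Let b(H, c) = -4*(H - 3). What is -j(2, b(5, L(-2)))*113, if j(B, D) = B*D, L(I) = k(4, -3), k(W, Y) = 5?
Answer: 1808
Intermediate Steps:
L(I) = 5
b(H, c) = 12 - 4*H (b(H, c) = -4*(-3 + H) = 12 - 4*H)
-j(2, b(5, L(-2)))*113 = -2*(12 - 4*5)*113 = -2*(12 - 20)*113 = -2*(-8)*113 = -(-16)*113 = -1*(-1808) = 1808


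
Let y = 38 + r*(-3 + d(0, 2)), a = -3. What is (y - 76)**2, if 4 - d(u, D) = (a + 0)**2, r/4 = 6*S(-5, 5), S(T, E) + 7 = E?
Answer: 119716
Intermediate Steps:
S(T, E) = -7 + E
r = -48 (r = 4*(6*(-7 + 5)) = 4*(6*(-2)) = 4*(-12) = -48)
d(u, D) = -5 (d(u, D) = 4 - (-3 + 0)**2 = 4 - 1*(-3)**2 = 4 - 1*9 = 4 - 9 = -5)
y = 422 (y = 38 - 48*(-3 - 5) = 38 - 48*(-8) = 38 + 384 = 422)
(y - 76)**2 = (422 - 76)**2 = 346**2 = 119716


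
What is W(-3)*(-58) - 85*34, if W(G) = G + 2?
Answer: -2832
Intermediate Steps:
W(G) = 2 + G
W(-3)*(-58) - 85*34 = (2 - 3)*(-58) - 85*34 = -1*(-58) - 2890 = 58 - 2890 = -2832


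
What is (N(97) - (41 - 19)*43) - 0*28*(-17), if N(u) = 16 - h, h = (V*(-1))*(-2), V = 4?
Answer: -938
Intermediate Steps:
h = 8 (h = (4*(-1))*(-2) = -4*(-2) = 8)
N(u) = 8 (N(u) = 16 - 1*8 = 16 - 8 = 8)
(N(97) - (41 - 19)*43) - 0*28*(-17) = (8 - (41 - 19)*43) - 0*28*(-17) = (8 - 22*43) - 0*(-17) = (8 - 1*946) - 1*0 = (8 - 946) + 0 = -938 + 0 = -938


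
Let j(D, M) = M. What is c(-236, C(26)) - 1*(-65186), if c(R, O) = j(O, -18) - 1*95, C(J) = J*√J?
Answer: 65073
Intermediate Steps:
C(J) = J^(3/2)
c(R, O) = -113 (c(R, O) = -18 - 1*95 = -18 - 95 = -113)
c(-236, C(26)) - 1*(-65186) = -113 - 1*(-65186) = -113 + 65186 = 65073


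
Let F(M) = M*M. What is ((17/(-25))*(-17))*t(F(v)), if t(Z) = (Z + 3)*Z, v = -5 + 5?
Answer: 0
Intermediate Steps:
v = 0
F(M) = M**2
t(Z) = Z*(3 + Z) (t(Z) = (3 + Z)*Z = Z*(3 + Z))
((17/(-25))*(-17))*t(F(v)) = ((17/(-25))*(-17))*(0**2*(3 + 0**2)) = ((17*(-1/25))*(-17))*(0*(3 + 0)) = (-17/25*(-17))*(0*3) = (289/25)*0 = 0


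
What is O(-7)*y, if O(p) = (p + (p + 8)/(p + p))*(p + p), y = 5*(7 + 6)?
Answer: 6435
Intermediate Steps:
y = 65 (y = 5*13 = 65)
O(p) = 2*p*(p + (8 + p)/(2*p)) (O(p) = (p + (8 + p)/((2*p)))*(2*p) = (p + (8 + p)*(1/(2*p)))*(2*p) = (p + (8 + p)/(2*p))*(2*p) = 2*p*(p + (8 + p)/(2*p)))
O(-7)*y = (8 - 7 + 2*(-7)²)*65 = (8 - 7 + 2*49)*65 = (8 - 7 + 98)*65 = 99*65 = 6435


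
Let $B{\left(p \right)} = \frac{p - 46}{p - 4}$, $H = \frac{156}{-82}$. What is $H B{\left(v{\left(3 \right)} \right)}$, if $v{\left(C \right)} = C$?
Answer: $- \frac{3354}{41} \approx -81.805$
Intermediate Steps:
$H = - \frac{78}{41}$ ($H = 156 \left(- \frac{1}{82}\right) = - \frac{78}{41} \approx -1.9024$)
$B{\left(p \right)} = \frac{-46 + p}{-4 + p}$
$H B{\left(v{\left(3 \right)} \right)} = - \frac{78 \frac{-46 + 3}{-4 + 3}}{41} = - \frac{78 \frac{1}{-1} \left(-43\right)}{41} = - \frac{78 \left(\left(-1\right) \left(-43\right)\right)}{41} = \left(- \frac{78}{41}\right) 43 = - \frac{3354}{41}$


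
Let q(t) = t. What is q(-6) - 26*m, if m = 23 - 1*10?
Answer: -344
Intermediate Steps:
m = 13 (m = 23 - 10 = 13)
q(-6) - 26*m = -6 - 26*13 = -6 - 338 = -344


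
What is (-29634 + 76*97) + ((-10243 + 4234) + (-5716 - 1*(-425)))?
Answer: -33562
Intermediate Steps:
(-29634 + 76*97) + ((-10243 + 4234) + (-5716 - 1*(-425))) = (-29634 + 7372) + (-6009 + (-5716 + 425)) = -22262 + (-6009 - 5291) = -22262 - 11300 = -33562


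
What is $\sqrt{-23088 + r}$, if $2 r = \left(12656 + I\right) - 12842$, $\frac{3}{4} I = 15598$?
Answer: $\frac{i \sqrt{115041}}{3} \approx 113.06 i$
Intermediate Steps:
$I = \frac{62392}{3}$ ($I = \frac{4}{3} \cdot 15598 = \frac{62392}{3} \approx 20797.0$)
$r = \frac{30917}{3}$ ($r = \frac{\left(12656 + \frac{62392}{3}\right) - 12842}{2} = \frac{\frac{100360}{3} - 12842}{2} = \frac{1}{2} \cdot \frac{61834}{3} = \frac{30917}{3} \approx 10306.0$)
$\sqrt{-23088 + r} = \sqrt{-23088 + \frac{30917}{3}} = \sqrt{- \frac{38347}{3}} = \frac{i \sqrt{115041}}{3}$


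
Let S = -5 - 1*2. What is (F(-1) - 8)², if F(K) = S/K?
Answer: 1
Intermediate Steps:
S = -7 (S = -5 - 2 = -7)
F(K) = -7/K
(F(-1) - 8)² = (-7/(-1) - 8)² = (-7*(-1) - 8)² = (7 - 8)² = (-1)² = 1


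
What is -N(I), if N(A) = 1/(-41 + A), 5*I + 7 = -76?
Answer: 5/288 ≈ 0.017361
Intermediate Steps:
I = -83/5 (I = -7/5 + (⅕)*(-76) = -7/5 - 76/5 = -83/5 ≈ -16.600)
-N(I) = -1/(-41 - 83/5) = -1/(-288/5) = -1*(-5/288) = 5/288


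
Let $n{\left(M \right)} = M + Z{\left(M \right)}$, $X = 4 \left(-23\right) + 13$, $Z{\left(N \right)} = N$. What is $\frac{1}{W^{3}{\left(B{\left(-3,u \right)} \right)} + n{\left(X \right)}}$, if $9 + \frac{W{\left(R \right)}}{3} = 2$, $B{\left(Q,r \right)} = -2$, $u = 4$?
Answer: $- \frac{1}{9419} \approx -0.00010617$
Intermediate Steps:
$W{\left(R \right)} = -21$ ($W{\left(R \right)} = -27 + 3 \cdot 2 = -27 + 6 = -21$)
$X = -79$ ($X = -92 + 13 = -79$)
$n{\left(M \right)} = 2 M$ ($n{\left(M \right)} = M + M = 2 M$)
$\frac{1}{W^{3}{\left(B{\left(-3,u \right)} \right)} + n{\left(X \right)}} = \frac{1}{\left(-21\right)^{3} + 2 \left(-79\right)} = \frac{1}{-9261 - 158} = \frac{1}{-9419} = - \frac{1}{9419}$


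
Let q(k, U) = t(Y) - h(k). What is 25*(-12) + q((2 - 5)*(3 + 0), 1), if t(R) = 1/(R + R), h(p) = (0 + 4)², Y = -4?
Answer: -2529/8 ≈ -316.13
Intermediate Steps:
h(p) = 16 (h(p) = 4² = 16)
t(R) = 1/(2*R)
q(k, U) = -129/8 (q(k, U) = (½)/(-4) - 1*16 = (½)*(-¼) - 16 = -⅛ - 16 = -129/8)
25*(-12) + q((2 - 5)*(3 + 0), 1) = 25*(-12) - 129/8 = -300 - 129/8 = -2529/8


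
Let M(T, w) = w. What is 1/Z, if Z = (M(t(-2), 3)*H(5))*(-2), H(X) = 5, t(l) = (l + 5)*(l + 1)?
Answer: -1/30 ≈ -0.033333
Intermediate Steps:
t(l) = (1 + l)*(5 + l) (t(l) = (5 + l)*(1 + l) = (1 + l)*(5 + l))
Z = -30 (Z = (3*5)*(-2) = 15*(-2) = -30)
1/Z = 1/(-30) = -1/30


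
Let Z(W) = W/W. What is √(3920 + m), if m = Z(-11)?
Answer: √3921 ≈ 62.618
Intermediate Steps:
Z(W) = 1
m = 1
√(3920 + m) = √(3920 + 1) = √3921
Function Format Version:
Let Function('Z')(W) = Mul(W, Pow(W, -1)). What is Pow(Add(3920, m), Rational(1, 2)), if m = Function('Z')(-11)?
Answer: Pow(3921, Rational(1, 2)) ≈ 62.618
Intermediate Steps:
Function('Z')(W) = 1
m = 1
Pow(Add(3920, m), Rational(1, 2)) = Pow(Add(3920, 1), Rational(1, 2)) = Pow(3921, Rational(1, 2))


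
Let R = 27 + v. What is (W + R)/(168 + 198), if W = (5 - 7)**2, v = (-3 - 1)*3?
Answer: 19/366 ≈ 0.051913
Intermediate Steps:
v = -12 (v = -4*3 = -12)
R = 15 (R = 27 - 12 = 15)
W = 4 (W = (-2)**2 = 4)
(W + R)/(168 + 198) = (4 + 15)/(168 + 198) = 19/366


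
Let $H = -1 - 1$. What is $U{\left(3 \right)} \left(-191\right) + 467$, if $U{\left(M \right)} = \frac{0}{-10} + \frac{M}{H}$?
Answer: $\frac{1507}{2} \approx 753.5$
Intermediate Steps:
$H = -2$ ($H = -1 - 1 = -2$)
$U{\left(M \right)} = - \frac{M}{2}$ ($U{\left(M \right)} = \frac{0}{-10} + \frac{M}{-2} = 0 \left(- \frac{1}{10}\right) + M \left(- \frac{1}{2}\right) = 0 - \frac{M}{2} = - \frac{M}{2}$)
$U{\left(3 \right)} \left(-191\right) + 467 = \left(- \frac{1}{2}\right) 3 \left(-191\right) + 467 = \left(- \frac{3}{2}\right) \left(-191\right) + 467 = \frac{573}{2} + 467 = \frac{1507}{2}$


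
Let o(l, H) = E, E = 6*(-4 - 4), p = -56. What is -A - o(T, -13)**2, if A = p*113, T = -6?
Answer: 4024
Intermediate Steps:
E = -48 (E = 6*(-8) = -48)
o(l, H) = -48
A = -6328 (A = -56*113 = -6328)
-A - o(T, -13)**2 = -1*(-6328) - 1*(-48)**2 = 6328 - 1*2304 = 6328 - 2304 = 4024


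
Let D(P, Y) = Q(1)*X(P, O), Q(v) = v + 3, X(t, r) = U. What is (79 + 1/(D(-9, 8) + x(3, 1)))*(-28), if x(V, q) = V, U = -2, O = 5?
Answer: -11032/5 ≈ -2206.4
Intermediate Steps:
X(t, r) = -2
Q(v) = 3 + v
D(P, Y) = -8 (D(P, Y) = (3 + 1)*(-2) = 4*(-2) = -8)
(79 + 1/(D(-9, 8) + x(3, 1)))*(-28) = (79 + 1/(-8 + 3))*(-28) = (79 + 1/(-5))*(-28) = (79 - ⅕)*(-28) = (394/5)*(-28) = -11032/5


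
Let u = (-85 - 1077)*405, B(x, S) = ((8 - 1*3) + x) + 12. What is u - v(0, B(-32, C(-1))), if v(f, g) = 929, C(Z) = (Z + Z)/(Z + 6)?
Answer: -471539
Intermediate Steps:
C(Z) = 2*Z/(6 + Z) (C(Z) = (2*Z)/(6 + Z) = 2*Z/(6 + Z))
B(x, S) = 17 + x (B(x, S) = ((8 - 3) + x) + 12 = (5 + x) + 12 = 17 + x)
u = -470610 (u = -1162*405 = -470610)
u - v(0, B(-32, C(-1))) = -470610 - 1*929 = -470610 - 929 = -471539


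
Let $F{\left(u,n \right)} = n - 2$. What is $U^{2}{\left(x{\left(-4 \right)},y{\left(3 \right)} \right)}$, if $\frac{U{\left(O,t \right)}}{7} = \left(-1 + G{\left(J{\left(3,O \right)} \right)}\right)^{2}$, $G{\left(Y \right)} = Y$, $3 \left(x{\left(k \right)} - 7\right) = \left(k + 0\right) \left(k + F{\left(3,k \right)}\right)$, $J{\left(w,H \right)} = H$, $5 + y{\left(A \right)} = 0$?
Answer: $\frac{554508304}{81} \approx 6.8458 \cdot 10^{6}$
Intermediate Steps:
$y{\left(A \right)} = -5$ ($y{\left(A \right)} = -5 + 0 = -5$)
$F{\left(u,n \right)} = -2 + n$
$x{\left(k \right)} = 7 + \frac{k \left(-2 + 2 k\right)}{3}$ ($x{\left(k \right)} = 7 + \frac{\left(k + 0\right) \left(k + \left(-2 + k\right)\right)}{3} = 7 + \frac{k \left(-2 + 2 k\right)}{3}$)
$U{\left(O,t \right)} = 7 \left(-1 + O\right)^{2}$
$U^{2}{\left(x{\left(-4 \right)},y{\left(3 \right)} \right)} = \left(7 \left(-1 + \left(7 + \frac{\left(-4\right)^{2}}{3} + \frac{1}{3} \left(-4\right) \left(-2 - 4\right)\right)\right)^{2}\right)^{2} = \left(7 \left(-1 + \left(7 + \frac{1}{3} \cdot 16 + \frac{1}{3} \left(-4\right) \left(-6\right)\right)\right)^{2}\right)^{2} = \left(7 \left(-1 + \left(7 + \frac{16}{3} + 8\right)\right)^{2}\right)^{2} = \left(7 \left(-1 + \frac{61}{3}\right)^{2}\right)^{2} = \left(7 \left(\frac{58}{3}\right)^{2}\right)^{2} = \left(7 \cdot \frac{3364}{9}\right)^{2} = \left(\frac{23548}{9}\right)^{2} = \frac{554508304}{81}$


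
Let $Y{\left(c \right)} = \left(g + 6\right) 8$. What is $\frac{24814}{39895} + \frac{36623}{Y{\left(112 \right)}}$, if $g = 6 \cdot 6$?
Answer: $\frac{1469412089}{13404720} \approx 109.62$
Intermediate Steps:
$g = 36$
$Y{\left(c \right)} = 336$ ($Y{\left(c \right)} = \left(36 + 6\right) 8 = 42 \cdot 8 = 336$)
$\frac{24814}{39895} + \frac{36623}{Y{\left(112 \right)}} = \frac{24814}{39895} + \frac{36623}{336} = \frac{1469412089}{13404720}$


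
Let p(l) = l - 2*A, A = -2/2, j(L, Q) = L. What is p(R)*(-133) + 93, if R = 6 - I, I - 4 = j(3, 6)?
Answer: -40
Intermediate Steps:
I = 7 (I = 4 + 3 = 7)
R = -1 (R = 6 - 1*7 = 6 - 7 = -1)
A = -1 (A = -2*½ = -1)
p(l) = 2 + l (p(l) = l - 2*(-1) = l + 2 = 2 + l)
p(R)*(-133) + 93 = (2 - 1)*(-133) + 93 = 1*(-133) + 93 = -133 + 93 = -40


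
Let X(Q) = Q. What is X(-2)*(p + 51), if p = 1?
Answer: -104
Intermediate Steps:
X(-2)*(p + 51) = -2*(1 + 51) = -2*52 = -104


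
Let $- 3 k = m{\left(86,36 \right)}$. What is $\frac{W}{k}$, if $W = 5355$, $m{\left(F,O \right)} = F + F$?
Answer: $- \frac{16065}{172} \approx -93.401$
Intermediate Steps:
$m{\left(F,O \right)} = 2 F$
$k = - \frac{172}{3}$ ($k = - \frac{2 \cdot 86}{3} = \left(- \frac{1}{3}\right) 172 = - \frac{172}{3} \approx -57.333$)
$\frac{W}{k} = \frac{5355}{- \frac{172}{3}} = 5355 \left(- \frac{3}{172}\right) = - \frac{16065}{172}$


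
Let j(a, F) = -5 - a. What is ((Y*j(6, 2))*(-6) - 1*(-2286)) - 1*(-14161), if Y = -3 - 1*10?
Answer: 15589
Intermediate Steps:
Y = -13 (Y = -3 - 10 = -13)
((Y*j(6, 2))*(-6) - 1*(-2286)) - 1*(-14161) = (-13*(-5 - 1*6)*(-6) - 1*(-2286)) - 1*(-14161) = (-13*(-5 - 6)*(-6) + 2286) + 14161 = (-13*(-11)*(-6) + 2286) + 14161 = (143*(-6) + 2286) + 14161 = (-858 + 2286) + 14161 = 1428 + 14161 = 15589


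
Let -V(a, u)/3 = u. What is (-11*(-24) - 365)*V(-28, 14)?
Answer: 4242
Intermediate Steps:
V(a, u) = -3*u
(-11*(-24) - 365)*V(-28, 14) = (-11*(-24) - 365)*(-3*14) = (264 - 365)*(-42) = -101*(-42) = 4242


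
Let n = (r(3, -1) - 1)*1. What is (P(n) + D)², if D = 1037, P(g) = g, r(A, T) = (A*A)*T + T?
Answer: 1052676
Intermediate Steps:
r(A, T) = T + T*A² (r(A, T) = A²*T + T = T*A² + T = T + T*A²)
n = -11 (n = (-(1 + 3²) - 1)*1 = (-(1 + 9) - 1)*1 = (-1*10 - 1)*1 = (-10 - 1)*1 = -11*1 = -11)
(P(n) + D)² = (-11 + 1037)² = 1026² = 1052676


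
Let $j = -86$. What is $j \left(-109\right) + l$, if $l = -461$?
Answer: $8913$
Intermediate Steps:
$j \left(-109\right) + l = \left(-86\right) \left(-109\right) - 461 = 9374 - 461 = 8913$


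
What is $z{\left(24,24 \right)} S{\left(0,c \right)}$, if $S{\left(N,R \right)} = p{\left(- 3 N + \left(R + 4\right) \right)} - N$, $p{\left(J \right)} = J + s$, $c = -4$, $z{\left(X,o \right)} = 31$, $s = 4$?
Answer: $124$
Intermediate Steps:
$p{\left(J \right)} = 4 + J$ ($p{\left(J \right)} = J + 4 = 4 + J$)
$S{\left(N,R \right)} = 8 + R - 4 N$ ($S{\left(N,R \right)} = \left(4 - \left(-4 - R + 3 N\right)\right) - N = \left(4 + \left(4 + R - 3 N\right)\right) - N = \left(8 + R - 3 N\right) - N = 8 + R - 4 N$)
$z{\left(24,24 \right)} S{\left(0,c \right)} = 31 \left(8 - 4 - 0\right) = 31 \left(8 - 4 + 0\right) = 31 \cdot 4 = 124$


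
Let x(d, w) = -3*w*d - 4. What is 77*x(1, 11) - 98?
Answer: -2947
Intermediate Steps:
x(d, w) = -4 - 3*d*w (x(d, w) = -3*d*w - 4 = -4 - 3*d*w)
77*x(1, 11) - 98 = 77*(-4 - 3*1*11) - 98 = 77*(-4 - 33) - 98 = 77*(-37) - 98 = -2849 - 98 = -2947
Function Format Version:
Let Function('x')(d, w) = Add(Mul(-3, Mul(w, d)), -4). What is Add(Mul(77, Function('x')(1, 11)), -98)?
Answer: -2947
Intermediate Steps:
Function('x')(d, w) = Add(-4, Mul(-3, d, w)) (Function('x')(d, w) = Add(Mul(-3, Mul(d, w)), -4) = Add(Mul(-3, d, w), -4) = Add(-4, Mul(-3, d, w)))
Add(Mul(77, Function('x')(1, 11)), -98) = Add(Mul(77, Add(-4, Mul(-3, 1, 11))), -98) = Add(Mul(77, Add(-4, -33)), -98) = Add(Mul(77, -37), -98) = Add(-2849, -98) = -2947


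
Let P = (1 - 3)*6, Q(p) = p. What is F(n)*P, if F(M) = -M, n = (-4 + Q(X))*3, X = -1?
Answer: -180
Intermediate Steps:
n = -15 (n = (-4 - 1)*3 = -5*3 = -15)
P = -12 (P = -2*6 = -12)
F(n)*P = -1*(-15)*(-12) = 15*(-12) = -180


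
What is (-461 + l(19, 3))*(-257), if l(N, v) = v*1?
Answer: 117706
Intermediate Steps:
l(N, v) = v
(-461 + l(19, 3))*(-257) = (-461 + 3)*(-257) = -458*(-257) = 117706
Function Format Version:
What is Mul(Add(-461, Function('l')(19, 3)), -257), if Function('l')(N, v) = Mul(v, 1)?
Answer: 117706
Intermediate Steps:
Function('l')(N, v) = v
Mul(Add(-461, Function('l')(19, 3)), -257) = Mul(Add(-461, 3), -257) = Mul(-458, -257) = 117706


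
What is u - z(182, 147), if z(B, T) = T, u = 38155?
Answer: 38008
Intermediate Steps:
u - z(182, 147) = 38155 - 1*147 = 38155 - 147 = 38008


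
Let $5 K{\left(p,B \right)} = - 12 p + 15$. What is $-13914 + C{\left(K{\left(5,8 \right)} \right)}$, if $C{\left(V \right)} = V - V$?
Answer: $-13914$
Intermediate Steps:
$K{\left(p,B \right)} = 3 - \frac{12 p}{5}$ ($K{\left(p,B \right)} = \frac{- 12 p + 15}{5} = \frac{15 - 12 p}{5} = 3 - \frac{12 p}{5}$)
$C{\left(V \right)} = 0$
$-13914 + C{\left(K{\left(5,8 \right)} \right)} = -13914 + 0 = -13914$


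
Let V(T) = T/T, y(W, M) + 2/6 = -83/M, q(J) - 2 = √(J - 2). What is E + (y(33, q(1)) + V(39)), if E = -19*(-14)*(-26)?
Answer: -104228/15 + 83*I/5 ≈ -6948.5 + 16.6*I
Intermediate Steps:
q(J) = 2 + √(-2 + J) (q(J) = 2 + √(J - 2) = 2 + √(-2 + J))
y(W, M) = -⅓ - 83/M
V(T) = 1
E = -6916 (E = 266*(-26) = -6916)
E + (y(33, q(1)) + V(39)) = -6916 + ((-249 - (2 + √(-2 + 1)))/(3*(2 + √(-2 + 1))) + 1) = -6916 + ((-249 - (2 + √(-1)))/(3*(2 + √(-1))) + 1) = -6916 + ((-249 - (2 + I))/(3*(2 + I)) + 1) = -6916 + (((2 - I)/5)*(-249 + (-2 - I))/3 + 1) = -6916 + (((2 - I)/5)*(-251 - I)/3 + 1) = -6916 + ((-251 - I)*(2 - I)/15 + 1) = -6916 + (1 + (-251 - I)*(2 - I)/15) = -6915 + (-251 - I)*(2 - I)/15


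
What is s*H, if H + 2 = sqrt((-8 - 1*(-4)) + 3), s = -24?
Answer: 48 - 24*I ≈ 48.0 - 24.0*I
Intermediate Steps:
H = -2 + I (H = -2 + sqrt((-8 - 1*(-4)) + 3) = -2 + sqrt((-8 + 4) + 3) = -2 + sqrt(-4 + 3) = -2 + sqrt(-1) = -2 + I ≈ -2.0 + 1.0*I)
s*H = -24*(-2 + I) = 48 - 24*I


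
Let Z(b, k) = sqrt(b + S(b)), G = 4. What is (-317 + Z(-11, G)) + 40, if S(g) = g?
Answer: -277 + I*sqrt(22) ≈ -277.0 + 4.6904*I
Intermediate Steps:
Z(b, k) = sqrt(2)*sqrt(b) (Z(b, k) = sqrt(b + b) = sqrt(2*b) = sqrt(2)*sqrt(b))
(-317 + Z(-11, G)) + 40 = (-317 + sqrt(2)*sqrt(-11)) + 40 = (-317 + sqrt(2)*(I*sqrt(11))) + 40 = (-317 + I*sqrt(22)) + 40 = -277 + I*sqrt(22)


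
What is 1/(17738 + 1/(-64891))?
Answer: 64891/1151036557 ≈ 5.6376e-5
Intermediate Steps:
1/(17738 + 1/(-64891)) = 1/(17738 - 1/64891) = 1/(1151036557/64891) = 64891/1151036557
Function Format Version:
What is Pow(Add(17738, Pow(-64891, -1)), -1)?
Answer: Rational(64891, 1151036557) ≈ 5.6376e-5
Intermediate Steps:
Pow(Add(17738, Pow(-64891, -1)), -1) = Pow(Add(17738, Rational(-1, 64891)), -1) = Pow(Rational(1151036557, 64891), -1) = Rational(64891, 1151036557)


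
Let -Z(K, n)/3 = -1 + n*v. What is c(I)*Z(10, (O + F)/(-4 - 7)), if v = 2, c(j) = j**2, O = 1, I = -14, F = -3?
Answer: 4116/11 ≈ 374.18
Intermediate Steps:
Z(K, n) = 3 - 6*n (Z(K, n) = -3*(-1 + n*2) = -3*(-1 + 2*n) = 3 - 6*n)
c(I)*Z(10, (O + F)/(-4 - 7)) = (-14)**2*(3 - 6*(1 - 3)/(-4 - 7)) = 196*(3 - (-12)/(-11)) = 196*(3 - (-12)*(-1)/11) = 196*(3 - 6*2/11) = 196*(3 - 12/11) = 196*(21/11) = 4116/11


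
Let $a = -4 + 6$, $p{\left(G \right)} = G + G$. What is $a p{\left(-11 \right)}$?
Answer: $-44$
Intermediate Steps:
$p{\left(G \right)} = 2 G$
$a = 2$
$a p{\left(-11 \right)} = 2 \cdot 2 \left(-11\right) = 2 \left(-22\right) = -44$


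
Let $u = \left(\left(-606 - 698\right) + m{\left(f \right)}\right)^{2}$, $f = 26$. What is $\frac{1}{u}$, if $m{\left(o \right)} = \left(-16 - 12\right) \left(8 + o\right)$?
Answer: $\frac{1}{5089536} \approx 1.9648 \cdot 10^{-7}$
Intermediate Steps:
$m{\left(o \right)} = -224 - 28 o$ ($m{\left(o \right)} = - 28 \left(8 + o\right) = -224 - 28 o$)
$u = 5089536$ ($u = \left(\left(-606 - 698\right) - 952\right)^{2} = \left(-1304 - 952\right)^{2} = \left(-2256\right)^{2} = 5089536$)
$\frac{1}{u} = \frac{1}{5089536}$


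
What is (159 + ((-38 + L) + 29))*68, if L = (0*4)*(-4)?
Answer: 10200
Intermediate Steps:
L = 0 (L = 0*(-4) = 0)
(159 + ((-38 + L) + 29))*68 = (159 + ((-38 + 0) + 29))*68 = (159 + (-38 + 29))*68 = (159 - 9)*68 = 150*68 = 10200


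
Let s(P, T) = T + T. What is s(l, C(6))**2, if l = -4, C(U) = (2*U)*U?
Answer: 20736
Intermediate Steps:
C(U) = 2*U**2
s(P, T) = 2*T
s(l, C(6))**2 = (2*(2*6**2))**2 = (2*(2*36))**2 = (2*72)**2 = 144**2 = 20736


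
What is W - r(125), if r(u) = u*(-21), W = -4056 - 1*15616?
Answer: -17047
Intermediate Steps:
W = -19672 (W = -4056 - 15616 = -19672)
r(u) = -21*u
W - r(125) = -19672 - (-21)*125 = -19672 - 1*(-2625) = -19672 + 2625 = -17047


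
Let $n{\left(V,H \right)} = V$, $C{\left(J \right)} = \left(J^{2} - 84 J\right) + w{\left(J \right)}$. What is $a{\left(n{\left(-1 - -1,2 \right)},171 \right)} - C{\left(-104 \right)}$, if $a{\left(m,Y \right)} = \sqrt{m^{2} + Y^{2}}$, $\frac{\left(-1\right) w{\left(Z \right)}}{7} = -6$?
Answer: $-19423$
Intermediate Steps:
$w{\left(Z \right)} = 42$ ($w{\left(Z \right)} = \left(-7\right) \left(-6\right) = 42$)
$C{\left(J \right)} = 42 + J^{2} - 84 J$ ($C{\left(J \right)} = \left(J^{2} - 84 J\right) + 42 = 42 + J^{2} - 84 J$)
$a{\left(m,Y \right)} = \sqrt{Y^{2} + m^{2}}$
$a{\left(n{\left(-1 - -1,2 \right)},171 \right)} - C{\left(-104 \right)} = \sqrt{171^{2} + \left(-1 - -1\right)^{2}} - \left(42 + \left(-104\right)^{2} - -8736\right) = \sqrt{29241 + \left(-1 + 1\right)^{2}} - \left(42 + 10816 + 8736\right) = \sqrt{29241 + 0^{2}} - 19594 = \sqrt{29241 + 0} - 19594 = \sqrt{29241} - 19594 = 171 - 19594 = -19423$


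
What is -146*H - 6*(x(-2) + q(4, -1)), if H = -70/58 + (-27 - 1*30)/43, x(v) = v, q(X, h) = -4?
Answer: 505960/1247 ≈ 405.74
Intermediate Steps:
H = -3158/1247 (H = -70*1/58 + (-27 - 30)*(1/43) = -35/29 - 57*1/43 = -35/29 - 57/43 = -3158/1247 ≈ -2.5325)
-146*H - 6*(x(-2) + q(4, -1)) = -146*(-3158/1247) - 6*(-2 - 4) = 461068/1247 - 6*(-6) = 461068/1247 + 36 = 505960/1247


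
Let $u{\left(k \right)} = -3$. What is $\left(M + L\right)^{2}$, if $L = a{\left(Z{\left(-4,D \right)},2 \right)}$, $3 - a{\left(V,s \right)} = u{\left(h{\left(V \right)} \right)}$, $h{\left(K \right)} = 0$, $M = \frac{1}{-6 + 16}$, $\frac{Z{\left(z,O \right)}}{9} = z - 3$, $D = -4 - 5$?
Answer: $\frac{3721}{100} \approx 37.21$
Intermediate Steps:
$D = -9$
$Z{\left(z,O \right)} = -27 + 9 z$ ($Z{\left(z,O \right)} = 9 \left(z - 3\right) = 9 \left(-3 + z\right) = -27 + 9 z$)
$M = \frac{1}{10} \approx 0.1$
$a{\left(V,s \right)} = 6$ ($a{\left(V,s \right)} = 3 - -3 = 3 + 3 = 6$)
$L = 6$
$\left(M + L\right)^{2} = \left(\frac{1}{10} + 6\right)^{2} = \left(\frac{61}{10}\right)^{2} = \frac{3721}{100}$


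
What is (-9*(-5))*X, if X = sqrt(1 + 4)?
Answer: 45*sqrt(5) ≈ 100.62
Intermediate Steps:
X = sqrt(5) ≈ 2.2361
(-9*(-5))*X = (-9*(-5))*sqrt(5) = 45*sqrt(5)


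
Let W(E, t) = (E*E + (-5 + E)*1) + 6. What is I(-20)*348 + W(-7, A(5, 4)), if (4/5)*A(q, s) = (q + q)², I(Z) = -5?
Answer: -1697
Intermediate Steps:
A(q, s) = 5*q² (A(q, s) = 5*(q + q)²/4 = 5*(2*q)²/4 = 5*(4*q²)/4 = 5*q²)
W(E, t) = 1 + E + E² (W(E, t) = (E² + (-5 + E)) + 6 = (-5 + E + E²) + 6 = 1 + E + E²)
I(-20)*348 + W(-7, A(5, 4)) = -5*348 + (1 - 7 + (-7)²) = -1740 + (1 - 7 + 49) = -1740 + 43 = -1697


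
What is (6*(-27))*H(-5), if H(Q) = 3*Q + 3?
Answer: 1944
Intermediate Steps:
H(Q) = 3 + 3*Q
(6*(-27))*H(-5) = (6*(-27))*(3 + 3*(-5)) = -162*(3 - 15) = -162*(-12) = 1944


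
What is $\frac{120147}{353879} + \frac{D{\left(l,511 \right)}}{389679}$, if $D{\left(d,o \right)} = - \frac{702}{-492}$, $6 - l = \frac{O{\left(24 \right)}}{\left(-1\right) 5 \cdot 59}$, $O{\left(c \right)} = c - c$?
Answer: $\frac{1279726651503}{3769245205654} \approx 0.33952$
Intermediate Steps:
$O{\left(c \right)} = 0$
$l = 6$ ($l = 6 - \frac{0}{\left(-1\right) 5 \cdot 59} = 6 - \frac{0}{\left(-5\right) 59} = 6 - \frac{0}{-295} = 6 - 0 \left(- \frac{1}{295}\right) = 6 - 0 = 6 + 0 = 6$)
$D{\left(d,o \right)} = \frac{117}{82}$ ($D{\left(d,o \right)} = \left(-702\right) \left(- \frac{1}{492}\right) = \frac{117}{82}$)
$\frac{120147}{353879} + \frac{D{\left(l,511 \right)}}{389679} = \frac{120147}{353879} + \frac{117}{82 \cdot 389679} = 120147 \cdot \frac{1}{353879} + \frac{117}{82} \cdot \frac{1}{389679} = \frac{120147}{353879} + \frac{39}{10651226} = \frac{1279726651503}{3769245205654}$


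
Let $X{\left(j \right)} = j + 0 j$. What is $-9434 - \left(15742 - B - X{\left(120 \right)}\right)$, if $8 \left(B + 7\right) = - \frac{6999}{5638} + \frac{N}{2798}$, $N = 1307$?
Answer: $- \frac{98843364901}{3943781} \approx -25063.0$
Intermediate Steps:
$B = - \frac{27988165}{3943781}$ ($B = -7 + \frac{- \frac{6999}{5638} + \frac{1307}{2798}}{8} = -7 + \frac{1}{8} \left(- \frac{3053584}{3943781}\right) = -7 - \frac{381698}{3943781} = - \frac{27988165}{3943781} \approx -7.0968$)
$X{\left(j \right)} = j$ ($X{\left(j \right)} = j + 0 = j$)
$-9434 - \left(15742 - B - X{\left(120 \right)}\right) = -9434 + \left(\left(120 - \frac{27988165}{3943781}\right) - 15742\right) = -9434 + \left(\frac{445265555}{3943781} - 15742\right) = -9434 - \frac{61637734947}{3943781} = - \frac{98843364901}{3943781}$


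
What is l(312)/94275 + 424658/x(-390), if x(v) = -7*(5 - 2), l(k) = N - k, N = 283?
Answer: -13344877853/659925 ≈ -20222.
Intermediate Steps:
l(k) = 283 - k
x(v) = -21 (x(v) = -7*3 = -21)
l(312)/94275 + 424658/x(-390) = (283 - 1*312)/94275 + 424658/(-21) = (283 - 312)*(1/94275) + 424658*(-1/21) = -29*1/94275 - 424658/21 = -29/94275 - 424658/21 = -13344877853/659925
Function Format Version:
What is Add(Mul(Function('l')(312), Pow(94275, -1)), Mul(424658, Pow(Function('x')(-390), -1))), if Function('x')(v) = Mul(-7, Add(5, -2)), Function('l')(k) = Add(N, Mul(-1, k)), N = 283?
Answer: Rational(-13344877853, 659925) ≈ -20222.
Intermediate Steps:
Function('l')(k) = Add(283, Mul(-1, k))
Function('x')(v) = -21 (Function('x')(v) = Mul(-7, 3) = -21)
Add(Mul(Function('l')(312), Pow(94275, -1)), Mul(424658, Pow(Function('x')(-390), -1))) = Add(Mul(Add(283, Mul(-1, 312)), Pow(94275, -1)), Mul(424658, Pow(-21, -1))) = Add(Mul(Add(283, -312), Rational(1, 94275)), Mul(424658, Rational(-1, 21))) = Add(Mul(-29, Rational(1, 94275)), Rational(-424658, 21)) = Add(Rational(-29, 94275), Rational(-424658, 21)) = Rational(-13344877853, 659925)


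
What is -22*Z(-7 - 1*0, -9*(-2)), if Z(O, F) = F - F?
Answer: 0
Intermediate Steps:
Z(O, F) = 0
-22*Z(-7 - 1*0, -9*(-2)) = -22*0 = 0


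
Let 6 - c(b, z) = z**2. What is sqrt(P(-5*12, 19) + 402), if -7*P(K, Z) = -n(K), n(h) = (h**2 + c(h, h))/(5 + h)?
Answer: 6*sqrt(1655115)/385 ≈ 20.050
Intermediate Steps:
c(b, z) = 6 - z**2
n(h) = 6/(5 + h) (n(h) = (h**2 + (6 - h**2))/(5 + h) = 6/(5 + h))
P(K, Z) = 6/(7*(5 + K)) (P(K, Z) = -(-1)*6/(5 + K)/7 = -(-6)/(7*(5 + K)) = 6/(7*(5 + K)))
sqrt(P(-5*12, 19) + 402) = sqrt(6/(7*(5 - 5*12)) + 402) = sqrt(6/(7*(5 - 60)) + 402) = sqrt((6/7)/(-55) + 402) = sqrt((6/7)*(-1/55) + 402) = sqrt(-6/385 + 402) = sqrt(154764/385) = 6*sqrt(1655115)/385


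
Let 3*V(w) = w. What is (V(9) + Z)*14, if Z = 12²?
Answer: 2058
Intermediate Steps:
V(w) = w/3
Z = 144
(V(9) + Z)*14 = ((⅓)*9 + 144)*14 = (3 + 144)*14 = 147*14 = 2058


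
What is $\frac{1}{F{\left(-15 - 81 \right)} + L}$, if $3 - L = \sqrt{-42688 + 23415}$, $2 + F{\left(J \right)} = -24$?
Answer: $\frac{i}{\sqrt{19273} - 23 i} \approx -0.0011615 + 0.0070108 i$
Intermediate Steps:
$F{\left(J \right)} = -26$ ($F{\left(J \right)} = -2 - 24 = -26$)
$L = 3 - i \sqrt{19273}$ ($L = 3 - \sqrt{-42688 + 23415} = 3 - \sqrt{-19273} = 3 - i \sqrt{19273} \approx 3.0 - 138.83 i$)
$\frac{1}{F{\left(-15 - 81 \right)} + L} = \frac{1}{-26 + \left(3 - i \sqrt{19273}\right)} = \frac{1}{-23 - i \sqrt{19273}}$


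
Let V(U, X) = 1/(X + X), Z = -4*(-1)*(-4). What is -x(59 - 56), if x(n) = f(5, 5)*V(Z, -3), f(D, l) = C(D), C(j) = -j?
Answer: -⅚ ≈ -0.83333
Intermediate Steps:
f(D, l) = -D
Z = -16 (Z = 4*(-4) = -16)
V(U, X) = 1/(2*X)
x(n) = ⅚ (x(n) = (-1*5)*((½)/(-3)) = -5*(-1)/(2*3) = -5*(-⅙) = ⅚)
-x(59 - 56) = -1*⅚ = -⅚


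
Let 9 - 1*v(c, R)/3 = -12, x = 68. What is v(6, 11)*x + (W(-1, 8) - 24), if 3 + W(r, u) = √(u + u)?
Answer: 4261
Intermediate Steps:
v(c, R) = 63 (v(c, R) = 27 - 3*(-12) = 27 + 36 = 63)
W(r, u) = -3 + √2*√u (W(r, u) = -3 + √(u + u) = -3 + √(2*u) = -3 + √2*√u)
v(6, 11)*x + (W(-1, 8) - 24) = 63*68 + ((-3 + √2*√8) - 24) = 4284 + ((-3 + √2*(2*√2)) - 24) = 4284 + ((-3 + 4) - 24) = 4284 + (1 - 24) = 4284 - 23 = 4261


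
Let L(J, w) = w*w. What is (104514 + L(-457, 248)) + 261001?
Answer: 427019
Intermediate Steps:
L(J, w) = w**2
(104514 + L(-457, 248)) + 261001 = (104514 + 248**2) + 261001 = (104514 + 61504) + 261001 = 166018 + 261001 = 427019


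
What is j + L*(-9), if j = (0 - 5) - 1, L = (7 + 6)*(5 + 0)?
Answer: -591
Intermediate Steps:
L = 65 (L = 13*5 = 65)
j = -6 (j = -5 - 1 = -6)
j + L*(-9) = -6 + 65*(-9) = -6 - 585 = -591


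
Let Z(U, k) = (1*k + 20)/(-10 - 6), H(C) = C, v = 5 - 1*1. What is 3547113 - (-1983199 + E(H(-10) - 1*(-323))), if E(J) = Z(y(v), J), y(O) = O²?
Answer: 88485325/16 ≈ 5.5303e+6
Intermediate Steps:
v = 4 (v = 5 - 1 = 4)
Z(U, k) = -5/4 - k/16 (Z(U, k) = (k + 20)/(-16) = (20 + k)*(-1/16) = -5/4 - k/16)
E(J) = -5/4 - J/16
3547113 - (-1983199 + E(H(-10) - 1*(-323))) = 3547113 - (-1983199 + (-5/4 - (-10 - 1*(-323))/16)) = 3547113 - (-1983199 + (-5/4 - (-10 + 323)/16)) = 3547113 - (-1983199 + (-5/4 - 1/16*313)) = 3547113 - (-1983199 + (-5/4 - 313/16)) = 3547113 - (-1983199 - 333/16) = 3547113 - 1*(-31731517/16) = 3547113 + 31731517/16 = 88485325/16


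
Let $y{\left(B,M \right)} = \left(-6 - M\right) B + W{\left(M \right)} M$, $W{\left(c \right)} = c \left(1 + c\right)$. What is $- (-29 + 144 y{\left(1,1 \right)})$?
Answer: $749$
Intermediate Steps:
$y{\left(B,M \right)} = B \left(-6 - M\right) + M^{2} \left(1 + M\right)$ ($y{\left(B,M \right)} = \left(-6 - M\right) B + M \left(1 + M\right) M = B \left(-6 - M\right) + M^{2} \left(1 + M\right)$)
$- (-29 + 144 y{\left(1,1 \right)}) = - (-29 + 144 \left(\left(-6\right) 1 + 1^{2} \left(1 + 1\right) - 1 \cdot 1\right)) = - (-29 + 144 \left(-6 + 1 \cdot 2 - 1\right)) = - (-29 + 144 \left(-6 + 2 - 1\right)) = - (-29 + 144 \left(-5\right)) = - (-29 - 720) = \left(-1\right) \left(-749\right) = 749$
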